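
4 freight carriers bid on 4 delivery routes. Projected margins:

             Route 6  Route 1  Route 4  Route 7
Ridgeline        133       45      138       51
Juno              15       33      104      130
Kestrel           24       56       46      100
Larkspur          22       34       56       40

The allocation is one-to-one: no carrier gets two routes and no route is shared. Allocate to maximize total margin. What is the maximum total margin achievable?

Maximum total: $375k

Optimal: Ridgeline→Route 6 ($133k), Juno→Route 7 ($130k), Kestrel→Route 1 ($56k), Larkspur→Route 4 ($56k) — total 133+130+56+56 = $375k.
Max-entry greedy (repeatedly take the single best remaining cell) gives $346k, worse by 29.
No other one-to-one assignment exceeds $375k.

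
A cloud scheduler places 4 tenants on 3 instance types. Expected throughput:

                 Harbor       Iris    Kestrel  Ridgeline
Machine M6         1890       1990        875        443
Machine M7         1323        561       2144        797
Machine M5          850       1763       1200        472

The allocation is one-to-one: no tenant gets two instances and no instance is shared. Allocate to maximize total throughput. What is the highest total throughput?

Optimal: Harbor→Machine M6 (1890 ops/s), Kestrel→Machine M7 (2144 ops/s), Iris→Machine M5 (1763 ops/s) — total 1890+2144+1763 = 5797 ops/s.
Column-greedy (each instance in turn goes to its best remaining tenant) gives 4984 ops/s, worse by 813.
Swapping Harbor↔Iris (Harbor→Machine M5 850 ops/s, Iris→Machine M6 1990 ops/s) loses 813.
Checked against all permutations: 5797 ops/s is optimal.

Maximum total: 5797 ops/s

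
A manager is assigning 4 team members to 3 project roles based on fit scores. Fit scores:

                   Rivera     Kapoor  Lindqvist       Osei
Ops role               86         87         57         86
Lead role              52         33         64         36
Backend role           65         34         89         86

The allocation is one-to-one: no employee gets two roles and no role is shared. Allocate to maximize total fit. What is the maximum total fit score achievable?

This is a one-to-one assignment (maximum-weight bipartite matching).
Optimal: Kapoor→Ops role (87 pts), Lindqvist→Lead role (64 pts), Osei→Backend role (86 pts) — total 87+64+86 = 237 pts.
Row-greedy (each employee in turn takes its best remaining role) gives 184 pts, worse by 53.

Maximum total: 237 pts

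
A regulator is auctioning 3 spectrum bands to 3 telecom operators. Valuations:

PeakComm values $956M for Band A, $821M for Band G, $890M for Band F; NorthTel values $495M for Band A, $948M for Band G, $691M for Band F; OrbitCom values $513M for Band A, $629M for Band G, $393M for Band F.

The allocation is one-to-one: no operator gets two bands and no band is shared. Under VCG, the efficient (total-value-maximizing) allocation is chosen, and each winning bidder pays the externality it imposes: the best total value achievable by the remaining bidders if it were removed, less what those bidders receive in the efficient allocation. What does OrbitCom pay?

Efficient allocation: PeakComm→Band F ($890M), NorthTel→Band G ($948M), OrbitCom→Band A ($513M); total welfare W = $2351M.
OrbitCom receives Band A at value $513M, so the others get W − 513 = $1838M.
Without OrbitCom: best allocation of the remaining 2 bidders over all 3 bands is PeakComm→Band A ($956M), NorthTel→Band G ($948M), total $1904M.
VCG payment = (others' best without OrbitCom) − (others' welfare with OrbitCom) = 1904 − 1838 = $66M.

OrbitCom pays $66M.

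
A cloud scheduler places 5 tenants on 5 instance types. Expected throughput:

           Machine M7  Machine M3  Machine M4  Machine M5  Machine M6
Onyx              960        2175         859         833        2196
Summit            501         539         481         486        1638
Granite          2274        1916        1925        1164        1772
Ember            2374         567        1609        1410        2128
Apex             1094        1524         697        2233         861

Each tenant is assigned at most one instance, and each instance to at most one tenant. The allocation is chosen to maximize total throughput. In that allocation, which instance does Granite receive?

This is a one-to-one assignment (maximum-weight bipartite matching).
Optimal: Onyx→Machine M3 (2175 ops/s), Summit→Machine M6 (1638 ops/s), Granite→Machine M4 (1925 ops/s), Ember→Machine M7 (2374 ops/s), Apex→Machine M5 (2233 ops/s) — total 2175+1638+1925+2374+2233 = 10345 ops/s.
Checked against all permutations: 10345 ops/s is optimal.
Granite's own top instance is Machine M7 (2274 ops/s), but forcing Granite→Machine M7 and reassigning the rest optimally gives only 9929 ops/s — worse by 416.

Granite receives Machine M4.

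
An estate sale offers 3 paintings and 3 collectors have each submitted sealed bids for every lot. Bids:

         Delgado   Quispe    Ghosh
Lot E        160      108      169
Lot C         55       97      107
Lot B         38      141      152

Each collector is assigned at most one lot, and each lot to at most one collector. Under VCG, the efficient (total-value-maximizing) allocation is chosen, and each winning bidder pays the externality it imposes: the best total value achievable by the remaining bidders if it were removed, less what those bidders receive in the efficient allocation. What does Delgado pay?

Delgado pays $61.

Efficient allocation: Delgado→Lot E ($160), Quispe→Lot C ($97), Ghosh→Lot B ($152); total welfare W = $409.
Delgado receives Lot E at value $160, so the others get W − 160 = $249.
Without Delgado: best allocation of the remaining 2 bidders over all 3 lots is Quispe→Lot B ($141), Ghosh→Lot E ($169), total $310.
VCG payment = (others' best without Delgado) − (others' welfare with Delgado) = 310 − 249 = $61.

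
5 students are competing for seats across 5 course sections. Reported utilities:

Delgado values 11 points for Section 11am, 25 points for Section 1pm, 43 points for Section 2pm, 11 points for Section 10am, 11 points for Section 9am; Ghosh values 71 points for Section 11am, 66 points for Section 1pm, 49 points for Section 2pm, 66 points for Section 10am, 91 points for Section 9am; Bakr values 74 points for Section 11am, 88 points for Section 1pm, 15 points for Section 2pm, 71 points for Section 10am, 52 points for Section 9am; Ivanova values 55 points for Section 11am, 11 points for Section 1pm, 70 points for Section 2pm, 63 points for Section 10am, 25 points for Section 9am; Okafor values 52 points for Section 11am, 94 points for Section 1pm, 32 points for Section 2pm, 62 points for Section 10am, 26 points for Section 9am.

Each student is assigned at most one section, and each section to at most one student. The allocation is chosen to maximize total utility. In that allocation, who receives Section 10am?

Optimal: Delgado→Section 2pm (43 points), Ghosh→Section 9am (91 points), Bakr→Section 11am (74 points), Ivanova→Section 10am (63 points), Okafor→Section 1pm (94 points) — total 43+91+74+63+94 = 365 points.
Row-greedy (each student in turn takes its best remaining section) gives 337 points, worse by 28.
Next-best assignment: Delgado→Section 2pm, Ghosh→Section 9am, Bakr→Section 10am, Ivanova→Section 11am, Okafor→Section 1pm = 354 points.
Ivanova's own top section is Section 2pm (70 points), but forcing Ivanova→Section 2pm and reassigning the rest optimally gives only 340 points — worse by 25.

Ivanova receives Section 10am.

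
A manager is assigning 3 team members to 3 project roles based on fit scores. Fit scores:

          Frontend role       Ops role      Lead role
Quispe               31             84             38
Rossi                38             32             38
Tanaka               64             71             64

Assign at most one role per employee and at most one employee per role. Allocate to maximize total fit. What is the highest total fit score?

Max total: 186 pts

Optimal: Quispe→Ops role (84 pts), Rossi→Frontend role (38 pts), Tanaka→Lead role (64 pts) — total 84+38+64 = 186 pts.
Swapping Tanaka↔Quispe (Tanaka→Ops role 71 pts, Quispe→Lead role 38 pts) loses 39.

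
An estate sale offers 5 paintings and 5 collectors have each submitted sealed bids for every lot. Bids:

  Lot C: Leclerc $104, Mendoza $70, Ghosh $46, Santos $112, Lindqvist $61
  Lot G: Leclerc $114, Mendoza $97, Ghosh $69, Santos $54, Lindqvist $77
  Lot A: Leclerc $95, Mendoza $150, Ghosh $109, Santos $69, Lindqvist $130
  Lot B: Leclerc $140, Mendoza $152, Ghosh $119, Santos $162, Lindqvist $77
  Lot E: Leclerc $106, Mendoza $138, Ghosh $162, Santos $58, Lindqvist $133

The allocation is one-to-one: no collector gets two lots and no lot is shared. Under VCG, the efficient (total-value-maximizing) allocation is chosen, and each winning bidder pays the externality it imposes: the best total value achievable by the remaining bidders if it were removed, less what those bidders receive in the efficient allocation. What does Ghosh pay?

Efficient allocation: Leclerc→Lot G ($114), Mendoza→Lot B ($152), Ghosh→Lot E ($162), Santos→Lot C ($112), Lindqvist→Lot A ($130); total welfare W = $670.
Ghosh receives Lot E at value $162, so the others get W − 162 = $508.
Without Ghosh: best allocation of the remaining 4 bidders over all 5 lots is Leclerc→Lot G ($114), Mendoza→Lot A ($150), Santos→Lot B ($162), Lindqvist→Lot E ($133), total $559.
VCG payment = (others' best without Ghosh) − (others' welfare with Ghosh) = 559 − 508 = $51.

Ghosh pays $51.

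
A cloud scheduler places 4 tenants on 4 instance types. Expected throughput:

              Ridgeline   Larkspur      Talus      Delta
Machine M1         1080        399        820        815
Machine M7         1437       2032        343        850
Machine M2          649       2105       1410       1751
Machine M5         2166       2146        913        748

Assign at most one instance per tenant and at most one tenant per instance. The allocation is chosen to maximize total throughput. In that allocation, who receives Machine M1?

Optimal: Ridgeline→Machine M5 (2166 ops/s), Larkspur→Machine M7 (2032 ops/s), Talus→Machine M1 (820 ops/s), Delta→Machine M2 (1751 ops/s) — total 2166+2032+820+1751 = 6769 ops/s.
Column-greedy (each instance in turn goes to its best remaining tenant) gives 5776 ops/s, worse by 993.
Next-best assignment: Ridgeline→Machine M5, Larkspur→Machine M7, Talus→Machine M2, Delta→Machine M1 = 6423 ops/s.
Swapping Ridgeline↔Delta (Ridgeline→Machine M2 649 ops/s, Delta→Machine M5 748 ops/s) loses 2520.
Talus's own top instance is Machine M2 (1410 ops/s), but forcing Talus→Machine M2 and reassigning the rest optimally gives only 6423 ops/s — worse by 346.

Talus receives Machine M1.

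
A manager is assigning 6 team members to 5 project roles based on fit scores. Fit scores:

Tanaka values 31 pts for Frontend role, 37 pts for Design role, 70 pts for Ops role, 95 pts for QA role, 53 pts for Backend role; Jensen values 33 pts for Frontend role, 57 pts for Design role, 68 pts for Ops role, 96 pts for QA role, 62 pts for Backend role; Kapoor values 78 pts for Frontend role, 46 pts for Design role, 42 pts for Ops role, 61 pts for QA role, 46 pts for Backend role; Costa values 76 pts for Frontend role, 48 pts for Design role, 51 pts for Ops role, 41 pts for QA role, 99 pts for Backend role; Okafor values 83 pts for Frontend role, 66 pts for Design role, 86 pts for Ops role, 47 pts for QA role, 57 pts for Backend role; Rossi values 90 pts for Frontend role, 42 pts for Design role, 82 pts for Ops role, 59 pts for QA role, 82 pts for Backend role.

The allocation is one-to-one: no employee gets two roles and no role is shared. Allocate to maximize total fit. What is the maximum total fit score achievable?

Optimal: Rossi→Frontend role (90 pts), Jensen→Design role (57 pts), Okafor→Ops role (86 pts), Tanaka→QA role (95 pts), Costa→Backend role (99 pts) — total 90+57+86+95+99 = 427 pts.
Row-greedy (each employee in turn takes its best remaining role) gives 406 pts, worse by 21.
Swapping Jensen↔Rossi (Jensen→Frontend role 33 pts, Rossi→Design role 42 pts) loses 72.

Max total: 427 pts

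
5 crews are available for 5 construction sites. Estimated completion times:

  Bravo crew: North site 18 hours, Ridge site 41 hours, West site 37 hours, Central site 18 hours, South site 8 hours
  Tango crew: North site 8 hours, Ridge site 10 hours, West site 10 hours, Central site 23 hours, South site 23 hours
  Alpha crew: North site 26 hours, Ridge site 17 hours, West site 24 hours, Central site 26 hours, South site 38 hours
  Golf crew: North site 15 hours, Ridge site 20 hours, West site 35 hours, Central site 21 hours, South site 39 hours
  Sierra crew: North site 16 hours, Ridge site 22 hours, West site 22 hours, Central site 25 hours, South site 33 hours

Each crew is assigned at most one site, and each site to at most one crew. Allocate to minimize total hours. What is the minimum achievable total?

Optimal: Bravo crew→South site (8 hours), Tango crew→West site (10 hours), Alpha crew→Ridge site (17 hours), Golf crew→Central site (21 hours), Sierra crew→North site (16 hours) — total 8+10+17+21+16 = 72 hours.
Row-greedy (each crew in turn takes its cheapest remaining site) gives 76 hours, worse by 4.
Next-best assignment: Bravo crew→South site, Tango crew→West site, Alpha crew→Ridge site, Golf crew→North site, Sierra crew→Central site = 75 hours.
Swapping Golf crew↔Bravo crew (Golf crew→South site 39 hours, Bravo crew→Central site 18 hours) adds 28.
Every other assignment is strictly worse.

Minimum total: 72 hours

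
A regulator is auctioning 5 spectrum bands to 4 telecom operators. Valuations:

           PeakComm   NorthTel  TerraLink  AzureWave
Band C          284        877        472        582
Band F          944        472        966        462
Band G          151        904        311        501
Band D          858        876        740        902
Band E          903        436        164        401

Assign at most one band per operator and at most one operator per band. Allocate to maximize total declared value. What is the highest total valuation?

Maximum total: $3675M

Optimal: PeakComm→Band E ($903M), NorthTel→Band G ($904M), TerraLink→Band F ($966M), AzureWave→Band D ($902M) — total 903+904+966+902 = $3675M.
Row-greedy (each operator in turn takes its best remaining band) gives $3170M, worse by 505.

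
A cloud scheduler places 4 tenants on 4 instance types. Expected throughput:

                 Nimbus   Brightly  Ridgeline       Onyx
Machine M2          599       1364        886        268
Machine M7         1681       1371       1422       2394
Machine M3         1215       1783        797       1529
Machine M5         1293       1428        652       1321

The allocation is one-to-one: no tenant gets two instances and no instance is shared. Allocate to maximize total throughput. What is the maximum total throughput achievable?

Optimal: Nimbus→Machine M5 (1293 ops/s), Brightly→Machine M3 (1783 ops/s), Ridgeline→Machine M2 (886 ops/s), Onyx→Machine M7 (2394 ops/s) — total 1293+1783+886+2394 = 6356 ops/s.
Column-greedy (each instance in turn goes to its best remaining tenant) gives 5625 ops/s, worse by 731.
Every other assignment is strictly worse.

Maximum total: 6356 ops/s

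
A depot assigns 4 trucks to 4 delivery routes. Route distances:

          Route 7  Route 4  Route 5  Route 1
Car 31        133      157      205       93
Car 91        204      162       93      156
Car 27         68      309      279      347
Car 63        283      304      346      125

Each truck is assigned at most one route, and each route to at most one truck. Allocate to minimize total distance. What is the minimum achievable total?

Minimum total: 443 km

Optimal: Car 31→Route 4 (157 km), Car 91→Route 5 (93 km), Car 27→Route 7 (68 km), Car 63→Route 1 (125 km) — total 157+93+68+125 = 443 km.
Row-greedy (each truck in turn takes its cheapest remaining route) gives 558 km, worse by 115.
Swapping Car 31↔Car 63 (Car 31→Route 1 93 km, Car 63→Route 4 304 km) adds 115.
Every other assignment is strictly worse.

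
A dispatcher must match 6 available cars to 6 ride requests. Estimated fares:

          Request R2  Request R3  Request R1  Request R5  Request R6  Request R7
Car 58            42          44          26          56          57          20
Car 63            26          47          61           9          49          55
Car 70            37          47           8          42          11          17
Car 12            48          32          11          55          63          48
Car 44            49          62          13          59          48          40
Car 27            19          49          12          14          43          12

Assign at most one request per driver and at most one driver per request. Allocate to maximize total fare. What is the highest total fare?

Treat this as an assignment problem: match each driver to one request.
Optimal: Car 58→Request R6 ($57), Car 63→Request R1 ($61), Car 70→Request R2 ($37), Car 12→Request R7 ($48), Car 44→Request R5 ($59), Car 27→Request R3 ($49) — total 57+61+37+48+59+49 = $311.
Max-entry greedy (repeatedly take the single best remaining cell) gives $291, worse by 20.
Next-best assignment: Car 58→Request R5, Car 63→Request R1, Car 70→Request R2, Car 12→Request R7, Car 44→Request R3, Car 27→Request R6 = $307.
Checked against all permutations: $311 is optimal.

Max total: $311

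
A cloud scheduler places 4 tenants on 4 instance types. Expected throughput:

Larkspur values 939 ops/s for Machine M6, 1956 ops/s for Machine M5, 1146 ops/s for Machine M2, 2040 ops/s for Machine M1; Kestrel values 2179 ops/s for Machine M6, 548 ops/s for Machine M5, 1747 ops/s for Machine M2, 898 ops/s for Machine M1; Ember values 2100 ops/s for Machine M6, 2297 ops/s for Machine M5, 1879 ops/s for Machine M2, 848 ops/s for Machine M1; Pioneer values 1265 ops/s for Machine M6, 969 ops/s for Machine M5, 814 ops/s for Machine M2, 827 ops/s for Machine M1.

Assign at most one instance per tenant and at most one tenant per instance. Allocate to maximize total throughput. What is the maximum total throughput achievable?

This is the linear assignment problem.
Optimal: Larkspur→Machine M1 (2040 ops/s), Kestrel→Machine M2 (1747 ops/s), Ember→Machine M5 (2297 ops/s), Pioneer→Machine M6 (1265 ops/s) — total 2040+1747+2297+1265 = 7349 ops/s.
Row-greedy (each tenant in turn takes its best remaining instance) gives 7330 ops/s, worse by 19.
Swapping Ember↔Kestrel (Ember→Machine M2 1879 ops/s, Kestrel→Machine M5 548 ops/s) loses 1617.
Every other assignment is strictly worse.

Max total: 7349 ops/s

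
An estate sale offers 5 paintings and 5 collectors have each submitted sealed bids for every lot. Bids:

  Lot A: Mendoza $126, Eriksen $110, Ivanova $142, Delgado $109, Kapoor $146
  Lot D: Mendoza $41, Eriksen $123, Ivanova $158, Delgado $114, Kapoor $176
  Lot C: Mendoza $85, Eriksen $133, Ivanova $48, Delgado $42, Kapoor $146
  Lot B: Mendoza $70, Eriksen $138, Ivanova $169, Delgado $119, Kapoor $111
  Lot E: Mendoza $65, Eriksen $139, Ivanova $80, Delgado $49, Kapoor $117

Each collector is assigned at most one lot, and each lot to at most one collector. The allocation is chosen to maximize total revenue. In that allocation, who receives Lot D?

Delgado receives Lot D.

Optimal: Mendoza→Lot A ($126), Eriksen→Lot E ($139), Ivanova→Lot B ($169), Delgado→Lot D ($114), Kapoor→Lot C ($146) — total 126+139+169+114+146 = $694.
Column-greedy (each lot in turn goes to its best remaining collector) gives $621, worse by 73.
Swapping Ivanova↔Eriksen (Ivanova→Lot E $80, Eriksen→Lot B $138) loses 90.
Delgado's own top lot is Lot B ($119), but forcing Delgado→Lot B and reassigning the rest optimally gives only $688 — worse by 6.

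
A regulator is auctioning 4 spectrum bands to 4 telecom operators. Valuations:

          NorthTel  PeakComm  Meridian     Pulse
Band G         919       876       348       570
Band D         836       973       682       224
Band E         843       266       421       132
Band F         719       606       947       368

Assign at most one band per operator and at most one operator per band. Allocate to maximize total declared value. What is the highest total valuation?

Maximum total: $3333M

This is a one-to-one assignment (maximum-weight bipartite matching).
Optimal: NorthTel→Band E ($843M), PeakComm→Band D ($973M), Meridian→Band F ($947M), Pulse→Band G ($570M) — total 843+973+947+570 = $3333M.
Swapping NorthTel↔PeakComm (NorthTel→Band D $836M, PeakComm→Band E $266M) loses 714.
Checked against all permutations: $3333M is optimal.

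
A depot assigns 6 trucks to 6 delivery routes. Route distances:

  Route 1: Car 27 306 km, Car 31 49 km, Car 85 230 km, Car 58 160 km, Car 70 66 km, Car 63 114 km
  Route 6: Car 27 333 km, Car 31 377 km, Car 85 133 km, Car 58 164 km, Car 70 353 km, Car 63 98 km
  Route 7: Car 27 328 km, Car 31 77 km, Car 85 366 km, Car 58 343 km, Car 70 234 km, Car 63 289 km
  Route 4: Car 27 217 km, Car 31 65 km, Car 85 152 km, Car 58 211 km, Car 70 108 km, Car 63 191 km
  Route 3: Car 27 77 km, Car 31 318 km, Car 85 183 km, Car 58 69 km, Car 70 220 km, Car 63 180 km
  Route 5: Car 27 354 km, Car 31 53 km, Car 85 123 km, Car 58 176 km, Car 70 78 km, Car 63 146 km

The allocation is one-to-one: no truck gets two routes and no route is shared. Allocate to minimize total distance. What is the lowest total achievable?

Minimum total: 642 km

This is a one-to-one assignment (minimum-cost bipartite matching).
Optimal: Car 27→Route 3 (77 km), Car 31→Route 7 (77 km), Car 85→Route 4 (152 km), Car 58→Route 1 (160 km), Car 70→Route 5 (78 km), Car 63→Route 6 (98 km) — total 77+77+152+160+78+98 = 642 km.
Min-entry greedy (repeatedly take the single cheapest remaining cell) gives 774 km, worse by 132.
Checked against all permutations: 642 km is optimal.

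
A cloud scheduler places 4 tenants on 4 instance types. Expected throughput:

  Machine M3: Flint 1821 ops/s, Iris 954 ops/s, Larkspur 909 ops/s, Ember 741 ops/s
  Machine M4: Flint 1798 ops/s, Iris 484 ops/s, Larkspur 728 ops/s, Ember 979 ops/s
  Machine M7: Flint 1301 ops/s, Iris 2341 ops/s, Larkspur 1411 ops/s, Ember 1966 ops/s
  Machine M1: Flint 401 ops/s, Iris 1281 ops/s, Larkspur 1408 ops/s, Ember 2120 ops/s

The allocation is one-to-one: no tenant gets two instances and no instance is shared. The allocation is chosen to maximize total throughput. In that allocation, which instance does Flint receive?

Treat this as an assignment problem: match each tenant to one instance.
Optimal: Flint→Machine M4 (1798 ops/s), Iris→Machine M7 (2341 ops/s), Larkspur→Machine M3 (909 ops/s), Ember→Machine M1 (2120 ops/s) — total 1798+2341+909+2120 = 7168 ops/s.
Max-entry greedy (repeatedly take the single best remaining cell) gives 7010 ops/s, worse by 158.
Checked against all permutations: 7168 ops/s is optimal.
Flint's own top instance is Machine M3 (1821 ops/s), but forcing Flint→Machine M3 and reassigning the rest optimally gives only 7010 ops/s — worse by 158.

Flint receives Machine M4.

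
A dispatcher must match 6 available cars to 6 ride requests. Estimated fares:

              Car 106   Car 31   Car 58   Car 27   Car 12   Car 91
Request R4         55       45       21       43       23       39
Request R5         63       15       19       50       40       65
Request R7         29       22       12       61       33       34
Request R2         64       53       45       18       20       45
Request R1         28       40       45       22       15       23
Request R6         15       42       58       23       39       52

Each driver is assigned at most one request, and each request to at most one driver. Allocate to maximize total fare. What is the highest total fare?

Max total: $319

Treat this as an assignment problem: match each driver to one request.
Optimal: Car 106→Request R2 ($64), Car 31→Request R4 ($45), Car 58→Request R1 ($45), Car 27→Request R7 ($61), Car 12→Request R6 ($39), Car 91→Request R5 ($65) — total 64+45+45+61+39+65 = $319.
Column-greedy (each request in turn goes to its best remaining driver) gives $318, worse by 1.
Next-best assignment: Car 106→Request R4, Car 31→Request R2, Car 58→Request R1, Car 27→Request R7, Car 12→Request R6, Car 91→Request R5 = $318.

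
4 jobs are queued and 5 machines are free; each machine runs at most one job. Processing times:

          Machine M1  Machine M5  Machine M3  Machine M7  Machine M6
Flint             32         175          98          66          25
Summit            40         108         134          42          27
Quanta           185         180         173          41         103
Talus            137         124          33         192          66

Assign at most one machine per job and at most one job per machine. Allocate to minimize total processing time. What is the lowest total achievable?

Optimal: Flint→Machine M1 (32 min), Summit→Machine M6 (27 min), Quanta→Machine M7 (41 min), Talus→Machine M3 (33 min) — total 32+27+41+33 = 133 min.
Row-greedy (each job in turn takes its cheapest remaining machine) gives 139 min, worse by 6.
Next-best assignment: Flint→Machine M6, Summit→Machine M1, Quanta→Machine M7, Talus→Machine M3 = 139 min.

Min total: 133 min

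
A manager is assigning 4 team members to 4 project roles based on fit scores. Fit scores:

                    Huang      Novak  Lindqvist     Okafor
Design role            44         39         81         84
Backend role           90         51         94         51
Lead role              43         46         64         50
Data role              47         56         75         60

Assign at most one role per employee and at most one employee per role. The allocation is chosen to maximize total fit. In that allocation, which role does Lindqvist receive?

Lindqvist receives Data role.

Optimal: Huang→Backend role (90 pts), Novak→Lead role (46 pts), Lindqvist→Data role (75 pts), Okafor→Design role (84 pts) — total 90+46+75+84 = 295 pts.
Column-greedy (each role in turn goes to its best remaining employee) gives 271 pts, worse by 24.
Next-best assignment: Huang→Backend role, Novak→Data role, Lindqvist→Lead role, Okafor→Design role = 294 pts.
Lindqvist's own top role is Backend role (94 pts), but forcing Lindqvist→Backend role and reassigning the rest optimally gives only 277 pts — worse by 18.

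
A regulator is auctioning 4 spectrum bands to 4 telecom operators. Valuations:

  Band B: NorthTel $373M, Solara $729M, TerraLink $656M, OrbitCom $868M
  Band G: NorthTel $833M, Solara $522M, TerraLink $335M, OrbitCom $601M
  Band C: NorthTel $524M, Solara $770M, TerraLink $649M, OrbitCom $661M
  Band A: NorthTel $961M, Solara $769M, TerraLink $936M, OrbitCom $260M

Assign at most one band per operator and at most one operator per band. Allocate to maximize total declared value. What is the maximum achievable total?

Maximum total: $3407M

Treat this as an assignment problem: match each operator to one band.
Optimal: NorthTel→Band G ($833M), Solara→Band C ($770M), TerraLink→Band A ($936M), OrbitCom→Band B ($868M) — total 833+770+936+868 = $3407M.
Max-entry greedy (repeatedly take the single best remaining cell) gives $2934M, worse by 473.
Swapping TerraLink↔NorthTel (TerraLink→Band G $335M, NorthTel→Band A $961M) loses 473.
Checked against all permutations: $3407M is optimal.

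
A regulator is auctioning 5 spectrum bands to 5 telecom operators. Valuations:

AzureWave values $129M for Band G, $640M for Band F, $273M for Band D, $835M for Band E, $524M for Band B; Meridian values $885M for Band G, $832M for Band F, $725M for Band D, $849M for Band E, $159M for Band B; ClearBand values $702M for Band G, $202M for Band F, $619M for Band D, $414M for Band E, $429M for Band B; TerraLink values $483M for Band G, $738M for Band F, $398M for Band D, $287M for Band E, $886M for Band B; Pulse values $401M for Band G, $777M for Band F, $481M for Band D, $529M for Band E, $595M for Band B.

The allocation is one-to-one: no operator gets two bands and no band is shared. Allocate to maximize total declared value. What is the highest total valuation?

Optimal: AzureWave→Band E ($835M), Meridian→Band G ($885M), ClearBand→Band D ($619M), TerraLink→Band B ($886M), Pulse→Band F ($777M) — total 835+885+619+886+777 = $4002M.
Swapping Pulse↔AzureWave (Pulse→Band E $529M, AzureWave→Band F $640M) loses 443.
Every other assignment is strictly worse.

Max total: $4002M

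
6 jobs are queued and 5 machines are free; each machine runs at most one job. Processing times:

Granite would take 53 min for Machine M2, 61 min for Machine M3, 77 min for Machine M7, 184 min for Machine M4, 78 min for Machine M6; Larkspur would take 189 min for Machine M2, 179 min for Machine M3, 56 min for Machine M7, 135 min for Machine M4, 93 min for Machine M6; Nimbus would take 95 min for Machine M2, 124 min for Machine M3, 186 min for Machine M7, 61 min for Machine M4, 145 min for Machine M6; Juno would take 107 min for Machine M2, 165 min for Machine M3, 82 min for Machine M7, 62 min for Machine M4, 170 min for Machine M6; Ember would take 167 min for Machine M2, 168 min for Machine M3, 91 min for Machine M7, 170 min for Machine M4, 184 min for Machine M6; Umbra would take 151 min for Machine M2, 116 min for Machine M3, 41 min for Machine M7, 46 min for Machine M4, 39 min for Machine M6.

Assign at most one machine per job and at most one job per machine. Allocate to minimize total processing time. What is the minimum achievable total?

This is a one-to-one assignment (minimum-cost bipartite matching).
Optimal: Nimbus→Machine M2 (95 min), Granite→Machine M3 (61 min), Larkspur→Machine M7 (56 min), Juno→Machine M4 (62 min), Umbra→Machine M6 (39 min) — total 95+61+56+62+39 = 313 min.
Column-greedy (each machine in turn goes to its cheapest remaining job) gives 456 min, worse by 143.
No other one-to-one assignment undercuts 313 min.

Min total: 313 min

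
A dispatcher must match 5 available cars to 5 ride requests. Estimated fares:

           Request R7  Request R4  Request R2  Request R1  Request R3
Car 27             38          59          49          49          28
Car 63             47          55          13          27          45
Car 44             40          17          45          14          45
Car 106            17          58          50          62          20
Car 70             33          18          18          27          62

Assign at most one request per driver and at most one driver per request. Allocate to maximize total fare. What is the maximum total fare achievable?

Max total: $275

This is a one-to-one assignment (maximum-weight bipartite matching).
Optimal: Car 27→Request R4 ($59), Car 63→Request R7 ($47), Car 44→Request R2 ($45), Car 106→Request R1 ($62), Car 70→Request R3 ($62) — total 59+47+45+62+62 = $275.
Column-greedy (each request in turn goes to its best remaining driver) gives $228, worse by 47.
Next-best assignment: Car 27→Request R2, Car 63→Request R4, Car 44→Request R7, Car 106→Request R1, Car 70→Request R3 = $268.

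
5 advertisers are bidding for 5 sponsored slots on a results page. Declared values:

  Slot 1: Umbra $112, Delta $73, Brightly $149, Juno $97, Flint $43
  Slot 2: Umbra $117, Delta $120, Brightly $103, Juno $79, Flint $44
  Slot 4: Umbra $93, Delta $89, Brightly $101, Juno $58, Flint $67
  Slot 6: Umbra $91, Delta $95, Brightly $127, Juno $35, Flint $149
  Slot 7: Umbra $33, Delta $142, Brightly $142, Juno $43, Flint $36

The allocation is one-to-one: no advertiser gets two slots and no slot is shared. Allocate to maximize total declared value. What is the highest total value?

Optimal: Umbra→Slot 2 ($117), Delta→Slot 7 ($142), Brightly→Slot 1 ($149), Juno→Slot 4 ($58), Flint→Slot 6 ($149) — total 117+142+149+58+149 = $615.
Column-greedy (each slot in turn goes to its best remaining advertiser) gives $554, worse by 61.
Next-best assignment: Umbra→Slot 4, Delta→Slot 7, Brightly→Slot 1, Juno→Slot 2, Flint→Slot 6 = $612.
Checked against all permutations: $615 is optimal.

Max total: $615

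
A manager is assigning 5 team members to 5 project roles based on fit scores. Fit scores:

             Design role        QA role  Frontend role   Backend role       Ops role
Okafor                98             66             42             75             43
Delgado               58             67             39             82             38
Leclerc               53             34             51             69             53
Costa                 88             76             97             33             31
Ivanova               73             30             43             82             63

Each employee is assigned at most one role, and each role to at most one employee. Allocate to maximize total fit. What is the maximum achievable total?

This is the linear assignment problem.
Optimal: Okafor→Design role (98 pts), Delgado→QA role (67 pts), Leclerc→Ops role (53 pts), Costa→Frontend role (97 pts), Ivanova→Backend role (82 pts) — total 98+67+53+97+82 = 397 pts.
Max-entry greedy (repeatedly take the single best remaining cell) gives 374 pts, worse by 23.
No other one-to-one assignment exceeds 397 pts.

Maximum total: 397 pts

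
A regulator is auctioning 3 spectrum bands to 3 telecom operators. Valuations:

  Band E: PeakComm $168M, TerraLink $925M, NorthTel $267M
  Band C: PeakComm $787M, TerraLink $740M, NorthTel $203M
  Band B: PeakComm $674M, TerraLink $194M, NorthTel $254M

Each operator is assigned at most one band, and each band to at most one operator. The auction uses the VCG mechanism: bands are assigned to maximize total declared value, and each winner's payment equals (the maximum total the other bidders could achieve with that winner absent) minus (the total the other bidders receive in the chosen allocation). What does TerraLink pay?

TerraLink pays $13M.

Efficient allocation: PeakComm→Band C ($787M), TerraLink→Band E ($925M), NorthTel→Band B ($254M); total welfare W = $1966M.
TerraLink receives Band E at value $925M, so the others get W − 925 = $1041M.
Without TerraLink: best allocation of the remaining 2 bidders over all 3 bands is PeakComm→Band C ($787M), NorthTel→Band E ($267M), total $1054M.
VCG payment = (others' best without TerraLink) − (others' welfare with TerraLink) = 1054 − 1041 = $13M.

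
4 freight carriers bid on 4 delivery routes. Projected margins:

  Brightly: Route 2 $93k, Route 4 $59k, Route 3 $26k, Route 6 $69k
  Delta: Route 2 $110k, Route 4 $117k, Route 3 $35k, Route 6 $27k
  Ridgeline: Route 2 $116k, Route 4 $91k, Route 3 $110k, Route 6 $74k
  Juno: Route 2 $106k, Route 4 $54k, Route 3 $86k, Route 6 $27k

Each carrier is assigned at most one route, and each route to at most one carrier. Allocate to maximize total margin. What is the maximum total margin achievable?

Treat this as an assignment problem: match each carrier to one route.
Optimal: Brightly→Route 6 ($69k), Delta→Route 4 ($117k), Ridgeline→Route 3 ($110k), Juno→Route 2 ($106k) — total 69+117+110+106 = $402k.
Max-entry greedy (repeatedly take the single best remaining cell) gives $388k, worse by 14.

Maximum total: $402k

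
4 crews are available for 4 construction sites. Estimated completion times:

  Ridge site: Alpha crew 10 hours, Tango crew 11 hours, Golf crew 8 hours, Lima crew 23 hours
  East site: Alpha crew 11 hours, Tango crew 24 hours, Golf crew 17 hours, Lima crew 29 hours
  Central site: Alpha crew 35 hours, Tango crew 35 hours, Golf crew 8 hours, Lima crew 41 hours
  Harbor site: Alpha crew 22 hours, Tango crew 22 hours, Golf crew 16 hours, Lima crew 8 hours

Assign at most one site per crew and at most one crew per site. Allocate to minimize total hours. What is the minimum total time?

Optimal: Alpha crew→East site (11 hours), Tango crew→Ridge site (11 hours), Golf crew→Central site (8 hours), Lima crew→Harbor site (8 hours) — total 11+11+8+8 = 38 hours.
Column-greedy (each site in turn goes to its cheapest remaining crew) gives 62 hours, worse by 24.
Next-best assignment: Alpha crew→Ridge site, Tango crew→East site, Golf crew→Central site, Lima crew→Harbor site = 50 hours.

Min total: 38 hours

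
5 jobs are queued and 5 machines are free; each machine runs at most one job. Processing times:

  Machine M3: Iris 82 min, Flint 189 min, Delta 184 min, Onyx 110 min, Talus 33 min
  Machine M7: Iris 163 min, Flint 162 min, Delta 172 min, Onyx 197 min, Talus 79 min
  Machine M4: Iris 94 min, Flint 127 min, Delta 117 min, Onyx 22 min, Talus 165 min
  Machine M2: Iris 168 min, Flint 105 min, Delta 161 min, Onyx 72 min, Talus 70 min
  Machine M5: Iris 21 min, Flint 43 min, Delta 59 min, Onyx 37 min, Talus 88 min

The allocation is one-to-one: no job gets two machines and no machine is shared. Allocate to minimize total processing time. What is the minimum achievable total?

Optimal: Iris→Machine M3 (82 min), Flint→Machine M2 (105 min), Delta→Machine M5 (59 min), Onyx→Machine M4 (22 min), Talus→Machine M7 (79 min) — total 82+105+59+22+79 = 347 min.
Column-greedy (each machine in turn goes to its cheapest remaining job) gives 399 min, worse by 52.
Next-best assignment: Iris→Machine M5, Flint→Machine M2, Delta→Machine M7, Onyx→Machine M4, Talus→Machine M3 = 353 min.

Min total: 347 min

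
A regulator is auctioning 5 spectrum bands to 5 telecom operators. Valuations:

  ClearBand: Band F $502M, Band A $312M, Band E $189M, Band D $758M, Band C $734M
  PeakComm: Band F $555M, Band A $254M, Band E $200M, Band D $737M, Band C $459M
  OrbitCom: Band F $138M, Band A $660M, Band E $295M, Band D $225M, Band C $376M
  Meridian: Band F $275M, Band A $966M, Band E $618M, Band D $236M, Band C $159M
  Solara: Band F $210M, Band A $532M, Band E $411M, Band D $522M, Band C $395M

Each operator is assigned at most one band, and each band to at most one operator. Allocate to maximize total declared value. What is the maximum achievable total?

Max total: $3089M

Optimal: ClearBand→Band C ($734M), PeakComm→Band F ($555M), OrbitCom→Band A ($660M), Meridian→Band E ($618M), Solara→Band D ($522M) — total 734+555+660+618+522 = $3089M.
Max-entry greedy (repeatedly take the single best remaining cell) gives $3066M, worse by 23.
Checked against all permutations: $3089M is optimal.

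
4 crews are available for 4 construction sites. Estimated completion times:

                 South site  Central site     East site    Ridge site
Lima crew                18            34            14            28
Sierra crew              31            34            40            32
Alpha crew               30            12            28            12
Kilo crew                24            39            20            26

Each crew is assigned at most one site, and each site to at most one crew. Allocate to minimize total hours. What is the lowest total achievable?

Min total: 82 hours

Optimal: Lima crew→South site (18 hours), Sierra crew→Ridge site (32 hours), Alpha crew→Central site (12 hours), Kilo crew→East site (20 hours) — total 18+32+12+20 = 82 hours.
Row-greedy (each crew in turn takes its cheapest remaining site) gives 83 hours, worse by 1.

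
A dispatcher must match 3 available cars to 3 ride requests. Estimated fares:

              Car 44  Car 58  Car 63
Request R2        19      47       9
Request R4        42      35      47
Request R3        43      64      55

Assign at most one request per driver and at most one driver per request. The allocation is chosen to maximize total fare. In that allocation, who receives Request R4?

Car 44 receives Request R4.

Optimal: Car 44→Request R4 ($42), Car 58→Request R2 ($47), Car 63→Request R3 ($55) — total 42+47+55 = $144.
Max-entry greedy (repeatedly take the single best remaining cell) gives $130, worse by 14.
Car 44's own top request is Request R3 ($43), but forcing Car 44→Request R3 and reassigning the rest optimally gives only $137 — worse by 7.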